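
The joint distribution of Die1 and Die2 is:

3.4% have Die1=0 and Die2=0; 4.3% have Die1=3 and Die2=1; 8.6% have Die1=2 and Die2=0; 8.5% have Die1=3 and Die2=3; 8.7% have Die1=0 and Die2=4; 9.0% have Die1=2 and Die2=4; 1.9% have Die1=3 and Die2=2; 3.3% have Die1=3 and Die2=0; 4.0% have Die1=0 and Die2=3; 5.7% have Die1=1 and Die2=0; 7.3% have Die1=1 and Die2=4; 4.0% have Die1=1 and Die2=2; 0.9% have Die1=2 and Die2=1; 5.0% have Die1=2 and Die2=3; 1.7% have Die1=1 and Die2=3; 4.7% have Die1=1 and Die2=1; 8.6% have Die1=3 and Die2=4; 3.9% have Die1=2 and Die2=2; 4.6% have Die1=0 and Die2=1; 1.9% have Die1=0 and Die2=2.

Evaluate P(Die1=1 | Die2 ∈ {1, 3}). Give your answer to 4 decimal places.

P(Die2=1) = 0.046 + 0.047 + 0.009 + 0.043 = 0.145.
P(Die2=3) = 0.040 + 0.017 + 0.050 + 0.085 = 0.192.
P(Die2 ∈ {1, 3}) = 0.145 + 0.192 = 0.337; P(Die1=1, Die2 ∈ {1, 3}) = 0.047 + 0.017 = 0.064.
P(Die1=1 | Die2 ∈ {1, 3}) = 0.064/0.337 = 0.1899.

0.1899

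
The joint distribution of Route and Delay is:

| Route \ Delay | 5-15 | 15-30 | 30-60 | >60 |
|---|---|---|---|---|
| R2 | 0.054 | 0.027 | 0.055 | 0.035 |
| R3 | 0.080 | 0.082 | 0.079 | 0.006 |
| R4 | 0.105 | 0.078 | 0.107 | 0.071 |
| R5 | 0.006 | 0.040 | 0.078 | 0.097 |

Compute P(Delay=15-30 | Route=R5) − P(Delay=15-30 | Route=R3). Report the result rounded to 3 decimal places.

-0.151

P(Route=R5) = 0.006 + 0.040 + 0.078 + 0.097 = 0.221; P(Delay=15-30 | Route=R5) = 0.040/0.221 = 0.1810.
P(Route=R3) = 0.080 + 0.082 + 0.079 + 0.006 = 0.247; P(Delay=15-30 | Route=R3) = 0.082/0.247 = 0.3320.
Difference = -0.151.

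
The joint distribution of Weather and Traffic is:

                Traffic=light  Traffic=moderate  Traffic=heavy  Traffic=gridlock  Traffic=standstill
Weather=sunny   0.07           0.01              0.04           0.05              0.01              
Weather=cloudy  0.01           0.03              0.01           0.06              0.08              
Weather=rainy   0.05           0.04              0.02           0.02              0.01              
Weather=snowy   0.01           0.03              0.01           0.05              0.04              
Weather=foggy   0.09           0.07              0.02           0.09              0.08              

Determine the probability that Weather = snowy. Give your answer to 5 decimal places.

0.14000

P(Weather=snowy) = 0.01 + 0.03 + 0.01 + 0.05 + 0.04 = 0.14.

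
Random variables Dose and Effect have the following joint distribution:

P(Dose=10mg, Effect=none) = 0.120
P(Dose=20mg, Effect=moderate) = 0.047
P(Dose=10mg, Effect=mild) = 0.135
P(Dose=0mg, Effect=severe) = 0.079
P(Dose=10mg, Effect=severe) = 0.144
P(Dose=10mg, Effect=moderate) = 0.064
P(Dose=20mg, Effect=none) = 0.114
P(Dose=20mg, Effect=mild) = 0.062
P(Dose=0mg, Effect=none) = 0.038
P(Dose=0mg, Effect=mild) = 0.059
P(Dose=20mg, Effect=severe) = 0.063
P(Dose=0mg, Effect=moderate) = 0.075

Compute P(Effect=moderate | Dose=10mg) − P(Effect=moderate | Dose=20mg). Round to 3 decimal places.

-0.026

P(Dose=10mg) = 0.120 + 0.135 + 0.064 + 0.144 = 0.463; P(Effect=moderate | Dose=10mg) = 0.064/0.463 = 0.1382.
P(Dose=20mg) = 0.114 + 0.062 + 0.047 + 0.063 = 0.286; P(Effect=moderate | Dose=20mg) = 0.047/0.286 = 0.1643.
Difference = -0.026.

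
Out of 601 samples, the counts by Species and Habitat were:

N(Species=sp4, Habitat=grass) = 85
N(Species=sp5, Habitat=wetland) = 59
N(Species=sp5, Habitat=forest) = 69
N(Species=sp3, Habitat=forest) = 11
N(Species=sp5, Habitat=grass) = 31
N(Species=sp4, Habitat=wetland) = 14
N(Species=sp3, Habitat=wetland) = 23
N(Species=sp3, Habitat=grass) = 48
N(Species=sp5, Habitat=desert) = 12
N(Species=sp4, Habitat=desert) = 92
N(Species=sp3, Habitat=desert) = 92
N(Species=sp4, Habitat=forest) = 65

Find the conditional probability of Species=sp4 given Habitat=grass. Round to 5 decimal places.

Total with Habitat=grass: 48 + 85 + 31 = 164.
P(Species=sp4 | Habitat=grass) = 85/164 = 0.51829.

0.51829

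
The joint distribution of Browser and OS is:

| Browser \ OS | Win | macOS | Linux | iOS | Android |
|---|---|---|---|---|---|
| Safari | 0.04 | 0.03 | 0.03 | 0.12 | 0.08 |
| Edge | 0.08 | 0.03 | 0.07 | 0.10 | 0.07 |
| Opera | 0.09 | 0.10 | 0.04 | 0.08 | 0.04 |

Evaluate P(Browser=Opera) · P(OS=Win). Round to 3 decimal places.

P(Browser=Opera) = 0.09 + 0.10 + 0.04 + 0.08 + 0.04 = 0.35.
P(OS=Win) = 0.04 + 0.08 + 0.09 = 0.21.
Product: 0.35 × 0.21 = 0.074.

0.074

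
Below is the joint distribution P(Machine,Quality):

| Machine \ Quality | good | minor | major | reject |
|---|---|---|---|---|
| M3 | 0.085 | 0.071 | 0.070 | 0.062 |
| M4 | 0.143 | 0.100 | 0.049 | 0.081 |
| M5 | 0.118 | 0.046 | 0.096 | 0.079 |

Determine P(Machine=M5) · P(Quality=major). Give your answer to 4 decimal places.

P(Machine=M5) = 0.118 + 0.046 + 0.096 + 0.079 = 0.339.
P(Quality=major) = 0.070 + 0.049 + 0.096 = 0.215.
Product: 0.339 × 0.215 = 0.0729.

0.0729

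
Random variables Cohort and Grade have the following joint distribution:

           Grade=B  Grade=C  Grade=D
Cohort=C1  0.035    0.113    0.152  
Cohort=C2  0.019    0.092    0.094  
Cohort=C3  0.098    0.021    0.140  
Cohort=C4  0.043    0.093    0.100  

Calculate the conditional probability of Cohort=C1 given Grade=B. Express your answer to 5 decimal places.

0.17949

P(Grade=B) = 0.035 + 0.019 + 0.098 + 0.043 = 0.195.
P(Cohort=C1 | Grade=B) = 0.035/0.195 = 0.17949.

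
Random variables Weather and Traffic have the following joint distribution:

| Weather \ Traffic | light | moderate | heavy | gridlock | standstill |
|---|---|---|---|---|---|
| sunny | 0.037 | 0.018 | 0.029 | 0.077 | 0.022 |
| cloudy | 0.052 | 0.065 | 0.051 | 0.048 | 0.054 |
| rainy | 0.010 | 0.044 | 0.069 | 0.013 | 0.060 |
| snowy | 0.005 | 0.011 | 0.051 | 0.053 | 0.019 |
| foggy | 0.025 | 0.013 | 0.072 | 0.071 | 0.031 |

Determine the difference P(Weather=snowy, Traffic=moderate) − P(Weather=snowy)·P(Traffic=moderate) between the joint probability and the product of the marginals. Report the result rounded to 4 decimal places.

-0.0100

P(Weather=snowy) = 0.005 + 0.011 + 0.051 + 0.053 + 0.019 = 0.139.
P(Traffic=moderate) = 0.018 + 0.065 + 0.044 + 0.011 + 0.013 = 0.151.
P(Weather=snowy, Traffic=moderate) − P(Weather=snowy)P(Traffic=moderate) = 0.011 − 0.139×0.151 = -0.0100.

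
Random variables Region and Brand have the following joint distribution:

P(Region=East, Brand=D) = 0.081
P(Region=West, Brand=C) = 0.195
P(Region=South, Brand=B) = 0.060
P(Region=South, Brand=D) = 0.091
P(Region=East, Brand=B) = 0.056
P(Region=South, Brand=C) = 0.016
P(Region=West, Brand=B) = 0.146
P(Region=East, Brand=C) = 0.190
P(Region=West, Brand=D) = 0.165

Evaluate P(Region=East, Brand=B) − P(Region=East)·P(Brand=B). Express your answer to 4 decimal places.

-0.0297

P(Region=East) = 0.056 + 0.190 + 0.081 = 0.327.
P(Brand=B) = 0.060 + 0.056 + 0.146 = 0.262.
P(Region=East, Brand=B) − P(Region=East)P(Brand=B) = 0.056 − 0.327×0.262 = -0.0297.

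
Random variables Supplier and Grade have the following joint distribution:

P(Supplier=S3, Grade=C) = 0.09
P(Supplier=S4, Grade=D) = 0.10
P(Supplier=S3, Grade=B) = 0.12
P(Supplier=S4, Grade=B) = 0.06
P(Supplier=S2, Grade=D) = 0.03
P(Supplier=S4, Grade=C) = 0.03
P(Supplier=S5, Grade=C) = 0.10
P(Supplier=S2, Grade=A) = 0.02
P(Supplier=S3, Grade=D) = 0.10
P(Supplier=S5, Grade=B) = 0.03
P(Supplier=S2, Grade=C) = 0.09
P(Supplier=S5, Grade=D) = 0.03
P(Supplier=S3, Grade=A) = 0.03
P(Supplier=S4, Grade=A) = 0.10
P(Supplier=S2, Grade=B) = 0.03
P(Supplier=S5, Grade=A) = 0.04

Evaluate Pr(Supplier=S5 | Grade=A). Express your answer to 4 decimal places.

P(Grade=A) = 0.02 + 0.03 + 0.10 + 0.04 = 0.19.
P(Supplier=S5 | Grade=A) = 0.04/0.19 = 0.2105.

0.2105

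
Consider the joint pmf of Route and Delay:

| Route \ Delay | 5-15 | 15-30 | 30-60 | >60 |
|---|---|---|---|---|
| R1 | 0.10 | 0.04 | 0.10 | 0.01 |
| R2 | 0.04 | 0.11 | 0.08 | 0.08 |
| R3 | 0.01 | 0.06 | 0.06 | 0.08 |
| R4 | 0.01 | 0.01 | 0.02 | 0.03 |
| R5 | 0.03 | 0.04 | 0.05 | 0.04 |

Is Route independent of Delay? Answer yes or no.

no

P(Route=R1) = 0.25 and P(Delay=5-15) = 0.19, so their product is 0.0475, but P(Route=R1, Delay=5-15) = 0.10. Since these differ, Route and Delay are not independent.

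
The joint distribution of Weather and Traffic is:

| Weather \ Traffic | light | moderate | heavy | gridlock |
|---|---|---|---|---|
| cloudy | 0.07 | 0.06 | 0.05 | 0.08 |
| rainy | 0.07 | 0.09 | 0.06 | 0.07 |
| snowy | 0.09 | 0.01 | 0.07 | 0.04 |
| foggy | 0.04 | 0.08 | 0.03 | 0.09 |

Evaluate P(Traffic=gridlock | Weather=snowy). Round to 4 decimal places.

0.1905

P(Weather=snowy) = 0.09 + 0.01 + 0.07 + 0.04 = 0.21.
P(Traffic=gridlock | Weather=snowy) = 0.04/0.21 = 0.1905.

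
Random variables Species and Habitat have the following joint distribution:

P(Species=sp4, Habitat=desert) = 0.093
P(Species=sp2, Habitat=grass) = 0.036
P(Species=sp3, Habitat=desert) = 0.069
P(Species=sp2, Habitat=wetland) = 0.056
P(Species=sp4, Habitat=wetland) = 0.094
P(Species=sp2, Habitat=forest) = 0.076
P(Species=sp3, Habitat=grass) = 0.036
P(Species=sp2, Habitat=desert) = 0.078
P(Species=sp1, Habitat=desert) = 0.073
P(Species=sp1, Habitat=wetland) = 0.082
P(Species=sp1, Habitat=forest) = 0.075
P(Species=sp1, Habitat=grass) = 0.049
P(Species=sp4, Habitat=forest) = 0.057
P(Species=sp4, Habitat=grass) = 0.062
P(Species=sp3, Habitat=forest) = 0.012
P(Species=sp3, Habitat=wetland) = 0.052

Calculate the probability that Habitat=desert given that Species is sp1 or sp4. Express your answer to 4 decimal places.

0.2838

P(Species=sp1) = 0.075 + 0.049 + 0.082 + 0.073 = 0.279.
P(Species=sp4) = 0.057 + 0.062 + 0.094 + 0.093 = 0.306.
P(Species ∈ {sp1, sp4}) = 0.279 + 0.306 = 0.585; P(Habitat=desert, Species ∈ {sp1, sp4}) = 0.073 + 0.093 = 0.166.
P(Habitat=desert | Species ∈ {sp1, sp4}) = 0.166/0.585 = 0.2838.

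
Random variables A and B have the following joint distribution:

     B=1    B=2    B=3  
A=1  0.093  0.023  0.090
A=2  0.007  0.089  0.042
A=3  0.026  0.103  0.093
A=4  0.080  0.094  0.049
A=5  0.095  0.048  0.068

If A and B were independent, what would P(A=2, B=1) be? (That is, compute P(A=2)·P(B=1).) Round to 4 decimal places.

0.0415

P(A=2) = 0.007 + 0.089 + 0.042 = 0.138.
P(B=1) = 0.093 + 0.007 + 0.026 + 0.080 + 0.095 = 0.301.
Product: 0.138 × 0.301 = 0.0415.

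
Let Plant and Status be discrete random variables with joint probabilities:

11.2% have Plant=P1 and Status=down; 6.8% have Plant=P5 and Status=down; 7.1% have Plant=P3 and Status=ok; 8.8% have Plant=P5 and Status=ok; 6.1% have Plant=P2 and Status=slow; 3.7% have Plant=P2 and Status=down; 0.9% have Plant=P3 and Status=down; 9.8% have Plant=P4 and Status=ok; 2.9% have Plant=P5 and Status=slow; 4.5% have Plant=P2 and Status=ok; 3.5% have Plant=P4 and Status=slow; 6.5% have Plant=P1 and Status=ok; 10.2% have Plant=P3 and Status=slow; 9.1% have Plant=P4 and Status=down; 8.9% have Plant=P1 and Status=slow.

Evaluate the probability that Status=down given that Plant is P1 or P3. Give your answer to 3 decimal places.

P(Plant=P1) = 0.065 + 0.089 + 0.112 = 0.266.
P(Plant=P3) = 0.071 + 0.102 + 0.009 = 0.182.
P(Plant ∈ {P1, P3}) = 0.266 + 0.182 = 0.448; P(Status=down, Plant ∈ {P1, P3}) = 0.112 + 0.009 = 0.121.
P(Status=down | Plant ∈ {P1, P3}) = 0.121/0.448 = 0.270.

0.270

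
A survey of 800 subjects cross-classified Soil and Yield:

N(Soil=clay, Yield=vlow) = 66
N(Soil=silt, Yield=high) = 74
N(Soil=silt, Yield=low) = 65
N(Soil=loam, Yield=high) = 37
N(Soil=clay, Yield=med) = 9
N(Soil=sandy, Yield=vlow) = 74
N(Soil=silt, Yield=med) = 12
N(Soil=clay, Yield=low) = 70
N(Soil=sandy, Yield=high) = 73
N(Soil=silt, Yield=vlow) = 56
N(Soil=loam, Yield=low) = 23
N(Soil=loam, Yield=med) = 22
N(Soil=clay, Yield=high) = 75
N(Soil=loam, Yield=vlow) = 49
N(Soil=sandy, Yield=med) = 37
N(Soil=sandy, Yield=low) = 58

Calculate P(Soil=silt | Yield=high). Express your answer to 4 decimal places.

Total with Yield=high: 73 + 37 + 75 + 74 = 259.
P(Soil=silt | Yield=high) = 74/259 = 0.2857.

0.2857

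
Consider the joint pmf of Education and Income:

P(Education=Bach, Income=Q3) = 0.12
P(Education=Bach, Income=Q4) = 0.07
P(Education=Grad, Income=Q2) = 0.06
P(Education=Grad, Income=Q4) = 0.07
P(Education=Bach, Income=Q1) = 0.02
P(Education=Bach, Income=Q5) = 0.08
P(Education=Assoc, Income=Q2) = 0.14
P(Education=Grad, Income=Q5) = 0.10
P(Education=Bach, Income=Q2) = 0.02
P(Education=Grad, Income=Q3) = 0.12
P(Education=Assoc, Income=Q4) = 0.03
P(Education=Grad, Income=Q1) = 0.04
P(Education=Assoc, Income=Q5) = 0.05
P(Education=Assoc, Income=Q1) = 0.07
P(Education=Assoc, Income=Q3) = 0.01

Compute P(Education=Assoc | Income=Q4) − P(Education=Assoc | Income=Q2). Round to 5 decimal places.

P(Income=Q4) = 0.03 + 0.07 + 0.07 = 0.17; P(Education=Assoc | Income=Q4) = 0.03/0.17 = 0.176471.
P(Income=Q2) = 0.14 + 0.02 + 0.06 = 0.22; P(Education=Assoc | Income=Q2) = 0.14/0.22 = 0.636364.
Difference = -0.45989.

-0.45989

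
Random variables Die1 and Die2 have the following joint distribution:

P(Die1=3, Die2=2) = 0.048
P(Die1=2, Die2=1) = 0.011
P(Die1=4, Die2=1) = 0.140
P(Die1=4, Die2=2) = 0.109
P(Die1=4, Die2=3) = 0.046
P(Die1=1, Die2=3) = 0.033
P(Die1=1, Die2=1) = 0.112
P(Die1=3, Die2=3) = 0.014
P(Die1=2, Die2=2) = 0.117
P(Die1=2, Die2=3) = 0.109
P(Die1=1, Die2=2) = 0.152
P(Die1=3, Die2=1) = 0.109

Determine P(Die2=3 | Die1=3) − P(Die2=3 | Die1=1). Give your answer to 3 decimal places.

P(Die1=3) = 0.109 + 0.048 + 0.014 = 0.171; P(Die2=3 | Die1=3) = 0.014/0.171 = 0.0819.
P(Die1=1) = 0.112 + 0.152 + 0.033 = 0.297; P(Die2=3 | Die1=1) = 0.033/0.297 = 0.1111.
Difference = -0.029.

-0.029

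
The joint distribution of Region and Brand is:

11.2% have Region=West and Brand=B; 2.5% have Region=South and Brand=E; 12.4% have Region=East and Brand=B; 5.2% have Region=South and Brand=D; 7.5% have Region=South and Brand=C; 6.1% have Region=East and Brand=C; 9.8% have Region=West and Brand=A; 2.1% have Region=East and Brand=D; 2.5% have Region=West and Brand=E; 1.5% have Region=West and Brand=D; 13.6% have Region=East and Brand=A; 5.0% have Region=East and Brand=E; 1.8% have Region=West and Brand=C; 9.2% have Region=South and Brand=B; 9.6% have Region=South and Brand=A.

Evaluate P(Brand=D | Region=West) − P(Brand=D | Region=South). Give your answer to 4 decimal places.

-0.0970

P(Region=West) = 0.098 + 0.112 + 0.018 + 0.015 + 0.025 = 0.268; P(Brand=D | Region=West) = 0.015/0.268 = 0.05597.
P(Region=South) = 0.096 + 0.092 + 0.075 + 0.052 + 0.025 = 0.340; P(Brand=D | Region=South) = 0.052/0.340 = 0.15294.
Difference = -0.0970.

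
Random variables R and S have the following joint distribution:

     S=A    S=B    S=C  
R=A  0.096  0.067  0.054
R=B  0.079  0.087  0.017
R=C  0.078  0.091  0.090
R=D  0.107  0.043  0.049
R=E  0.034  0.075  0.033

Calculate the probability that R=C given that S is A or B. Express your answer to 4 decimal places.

0.2232

P(S=A) = 0.096 + 0.079 + 0.078 + 0.107 + 0.034 = 0.394.
P(S=B) = 0.067 + 0.087 + 0.091 + 0.043 + 0.075 = 0.363.
P(S ∈ {A, B}) = 0.394 + 0.363 = 0.757; P(R=C, S ∈ {A, B}) = 0.078 + 0.091 = 0.169.
P(R=C | S ∈ {A, B}) = 0.169/0.757 = 0.2232.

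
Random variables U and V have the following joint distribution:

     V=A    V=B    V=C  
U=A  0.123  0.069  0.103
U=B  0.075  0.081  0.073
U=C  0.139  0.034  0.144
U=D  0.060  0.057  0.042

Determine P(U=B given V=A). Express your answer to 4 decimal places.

0.1889

P(V=A) = 0.123 + 0.075 + 0.139 + 0.060 = 0.397.
P(U=B | V=A) = 0.075/0.397 = 0.1889.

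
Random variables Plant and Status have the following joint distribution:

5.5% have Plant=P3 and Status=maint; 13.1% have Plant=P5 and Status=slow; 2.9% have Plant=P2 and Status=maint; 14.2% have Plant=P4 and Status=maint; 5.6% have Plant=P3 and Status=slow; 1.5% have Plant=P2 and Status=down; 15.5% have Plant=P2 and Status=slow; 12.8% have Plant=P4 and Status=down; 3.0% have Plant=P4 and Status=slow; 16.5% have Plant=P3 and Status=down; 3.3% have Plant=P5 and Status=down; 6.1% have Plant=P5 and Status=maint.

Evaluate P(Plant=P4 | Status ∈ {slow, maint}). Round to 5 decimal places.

0.26100

P(Status=slow) = 0.155 + 0.056 + 0.030 + 0.131 = 0.372.
P(Status=maint) = 0.029 + 0.055 + 0.142 + 0.061 = 0.287.
P(Status ∈ {slow, maint}) = 0.372 + 0.287 = 0.659; P(Plant=P4, Status ∈ {slow, maint}) = 0.030 + 0.142 = 0.172.
P(Plant=P4 | Status ∈ {slow, maint}) = 0.172/0.659 = 0.26100.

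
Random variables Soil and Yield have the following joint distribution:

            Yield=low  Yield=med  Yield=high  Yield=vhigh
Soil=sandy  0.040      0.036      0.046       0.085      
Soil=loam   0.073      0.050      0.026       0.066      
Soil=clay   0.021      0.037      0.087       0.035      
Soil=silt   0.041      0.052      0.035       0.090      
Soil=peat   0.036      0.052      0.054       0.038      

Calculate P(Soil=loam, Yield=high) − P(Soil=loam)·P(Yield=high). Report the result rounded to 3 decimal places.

P(Soil=loam) = 0.073 + 0.050 + 0.026 + 0.066 = 0.215.
P(Yield=high) = 0.046 + 0.026 + 0.087 + 0.035 + 0.054 = 0.248.
P(Soil=loam, Yield=high) − P(Soil=loam)P(Yield=high) = 0.026 − 0.215×0.248 = -0.027.

-0.027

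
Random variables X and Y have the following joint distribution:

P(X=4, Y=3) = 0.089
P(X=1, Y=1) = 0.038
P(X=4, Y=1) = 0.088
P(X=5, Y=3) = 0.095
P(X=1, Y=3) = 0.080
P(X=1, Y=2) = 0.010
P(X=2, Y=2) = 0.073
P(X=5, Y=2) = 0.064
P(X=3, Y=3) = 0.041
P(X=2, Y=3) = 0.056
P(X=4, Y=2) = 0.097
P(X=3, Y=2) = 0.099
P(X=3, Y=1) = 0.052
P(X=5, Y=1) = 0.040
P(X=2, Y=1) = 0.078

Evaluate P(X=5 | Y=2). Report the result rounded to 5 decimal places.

0.18659

P(Y=2) = 0.010 + 0.073 + 0.099 + 0.097 + 0.064 = 0.343.
P(X=5 | Y=2) = 0.064/0.343 = 0.18659.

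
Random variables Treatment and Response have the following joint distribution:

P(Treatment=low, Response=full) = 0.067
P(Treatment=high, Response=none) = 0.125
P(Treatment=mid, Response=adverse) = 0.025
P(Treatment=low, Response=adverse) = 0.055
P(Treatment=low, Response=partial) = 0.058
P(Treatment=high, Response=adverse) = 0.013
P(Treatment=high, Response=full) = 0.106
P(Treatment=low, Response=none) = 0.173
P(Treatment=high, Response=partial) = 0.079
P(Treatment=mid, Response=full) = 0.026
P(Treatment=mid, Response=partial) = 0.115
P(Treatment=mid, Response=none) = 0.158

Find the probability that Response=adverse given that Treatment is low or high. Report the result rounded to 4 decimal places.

P(Treatment=low) = 0.173 + 0.058 + 0.067 + 0.055 = 0.353.
P(Treatment=high) = 0.125 + 0.079 + 0.106 + 0.013 = 0.323.
P(Treatment ∈ {low, high}) = 0.353 + 0.323 = 0.676; P(Response=adverse, Treatment ∈ {low, high}) = 0.055 + 0.013 = 0.068.
P(Response=adverse | Treatment ∈ {low, high}) = 0.068/0.676 = 0.1006.

0.1006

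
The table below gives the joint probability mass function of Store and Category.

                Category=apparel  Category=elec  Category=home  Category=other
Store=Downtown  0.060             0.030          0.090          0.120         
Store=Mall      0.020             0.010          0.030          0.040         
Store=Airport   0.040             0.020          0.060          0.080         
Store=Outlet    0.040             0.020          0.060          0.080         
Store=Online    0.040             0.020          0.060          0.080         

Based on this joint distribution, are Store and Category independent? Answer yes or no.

yes

Every cell satisfies P(Store,Category) = P(Store)·P(Category). For instance P(Store=Airport) = 0.200, P(Category=other) = 0.400, and 0.200×0.400 = 0.080 matches the joint entry. So Store and Category are independent.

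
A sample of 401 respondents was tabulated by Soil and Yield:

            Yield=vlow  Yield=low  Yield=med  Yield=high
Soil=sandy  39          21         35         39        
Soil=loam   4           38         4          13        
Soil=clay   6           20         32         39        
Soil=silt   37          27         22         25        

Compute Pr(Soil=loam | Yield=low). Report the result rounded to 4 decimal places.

Total with Yield=low: 21 + 38 + 20 + 27 = 106.
P(Soil=loam | Yield=low) = 38/106 = 0.3585.

0.3585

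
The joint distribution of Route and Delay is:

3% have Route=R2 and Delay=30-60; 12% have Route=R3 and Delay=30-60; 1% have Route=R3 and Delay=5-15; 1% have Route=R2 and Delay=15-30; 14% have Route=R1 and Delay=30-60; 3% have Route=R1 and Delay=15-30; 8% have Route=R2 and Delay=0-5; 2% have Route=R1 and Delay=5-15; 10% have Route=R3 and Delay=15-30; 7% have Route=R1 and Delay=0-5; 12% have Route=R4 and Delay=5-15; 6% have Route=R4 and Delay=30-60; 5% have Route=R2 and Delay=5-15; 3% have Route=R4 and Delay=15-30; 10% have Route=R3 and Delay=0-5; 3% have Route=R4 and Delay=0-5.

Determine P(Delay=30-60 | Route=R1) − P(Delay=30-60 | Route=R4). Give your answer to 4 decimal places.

P(Route=R1) = 0.07 + 0.02 + 0.03 + 0.14 = 0.26; P(Delay=30-60 | Route=R1) = 0.14/0.26 = 0.53846.
P(Route=R4) = 0.03 + 0.12 + 0.03 + 0.06 = 0.24; P(Delay=30-60 | Route=R4) = 0.06/0.24 = 0.25000.
Difference = 0.2885.

0.2885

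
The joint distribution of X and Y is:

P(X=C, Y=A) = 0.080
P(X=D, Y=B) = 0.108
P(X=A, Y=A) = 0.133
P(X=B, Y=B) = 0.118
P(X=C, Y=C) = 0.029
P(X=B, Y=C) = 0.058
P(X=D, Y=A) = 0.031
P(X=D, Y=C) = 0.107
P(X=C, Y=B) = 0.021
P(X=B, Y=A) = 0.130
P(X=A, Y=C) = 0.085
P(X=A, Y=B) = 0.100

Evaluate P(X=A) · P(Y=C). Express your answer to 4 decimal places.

0.0887

P(X=A) = 0.133 + 0.100 + 0.085 = 0.318.
P(Y=C) = 0.085 + 0.058 + 0.029 + 0.107 = 0.279.
Product: 0.318 × 0.279 = 0.0887.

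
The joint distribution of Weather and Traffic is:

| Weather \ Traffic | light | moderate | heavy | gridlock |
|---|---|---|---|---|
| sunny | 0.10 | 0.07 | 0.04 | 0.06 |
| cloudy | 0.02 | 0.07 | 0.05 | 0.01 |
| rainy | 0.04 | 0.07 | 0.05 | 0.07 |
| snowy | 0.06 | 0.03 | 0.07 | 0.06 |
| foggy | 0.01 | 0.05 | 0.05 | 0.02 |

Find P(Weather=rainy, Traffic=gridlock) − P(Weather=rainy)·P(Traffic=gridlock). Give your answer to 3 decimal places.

0.019

P(Weather=rainy) = 0.04 + 0.07 + 0.05 + 0.07 = 0.23.
P(Traffic=gridlock) = 0.06 + 0.01 + 0.07 + 0.06 + 0.02 = 0.22.
P(Weather=rainy, Traffic=gridlock) − P(Weather=rainy)P(Traffic=gridlock) = 0.07 − 0.23×0.22 = 0.019.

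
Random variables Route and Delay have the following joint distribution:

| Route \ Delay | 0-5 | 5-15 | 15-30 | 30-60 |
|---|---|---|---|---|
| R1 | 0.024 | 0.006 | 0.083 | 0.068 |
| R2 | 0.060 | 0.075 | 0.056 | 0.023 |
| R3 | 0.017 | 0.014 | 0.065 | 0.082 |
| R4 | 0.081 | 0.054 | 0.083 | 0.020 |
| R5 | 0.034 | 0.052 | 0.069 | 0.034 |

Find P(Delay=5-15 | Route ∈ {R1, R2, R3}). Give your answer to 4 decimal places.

P(Route=R1) = 0.024 + 0.006 + 0.083 + 0.068 = 0.181.
P(Route=R2) = 0.060 + 0.075 + 0.056 + 0.023 = 0.214.
P(Route=R3) = 0.017 + 0.014 + 0.065 + 0.082 = 0.178.
P(Route ∈ {R1, R2, R3}) = 0.181 + 0.214 + 0.178 = 0.573; P(Delay=5-15, Route ∈ {R1, R2, R3}) = 0.006 + 0.075 + 0.014 = 0.095.
P(Delay=5-15 | Route ∈ {R1, R2, R3}) = 0.095/0.573 = 0.1658.

0.1658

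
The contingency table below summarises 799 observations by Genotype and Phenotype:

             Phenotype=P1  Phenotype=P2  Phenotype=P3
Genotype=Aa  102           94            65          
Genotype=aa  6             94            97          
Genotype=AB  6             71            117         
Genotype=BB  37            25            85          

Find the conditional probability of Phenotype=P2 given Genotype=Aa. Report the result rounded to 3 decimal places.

Total with Genotype=Aa: 102 + 94 + 65 = 261.
P(Phenotype=P2 | Genotype=Aa) = 94/261 = 0.360.

0.360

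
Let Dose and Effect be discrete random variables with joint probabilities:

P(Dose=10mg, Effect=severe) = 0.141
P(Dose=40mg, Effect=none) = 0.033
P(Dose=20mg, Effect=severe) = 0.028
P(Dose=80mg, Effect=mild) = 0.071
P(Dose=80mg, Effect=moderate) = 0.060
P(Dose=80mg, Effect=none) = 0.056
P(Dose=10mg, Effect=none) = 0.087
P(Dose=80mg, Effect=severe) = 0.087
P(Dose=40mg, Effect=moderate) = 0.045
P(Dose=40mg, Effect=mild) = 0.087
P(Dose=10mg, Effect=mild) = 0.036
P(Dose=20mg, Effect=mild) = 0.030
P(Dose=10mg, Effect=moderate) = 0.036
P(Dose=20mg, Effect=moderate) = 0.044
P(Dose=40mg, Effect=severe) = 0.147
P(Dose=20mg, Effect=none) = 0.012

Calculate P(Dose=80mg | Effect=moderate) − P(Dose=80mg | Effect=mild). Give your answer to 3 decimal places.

P(Effect=moderate) = 0.036 + 0.044 + 0.045 + 0.060 = 0.185; P(Dose=80mg | Effect=moderate) = 0.060/0.185 = 0.3243.
P(Effect=mild) = 0.036 + 0.030 + 0.087 + 0.071 = 0.224; P(Dose=80mg | Effect=mild) = 0.071/0.224 = 0.3170.
Difference = 0.007.

0.007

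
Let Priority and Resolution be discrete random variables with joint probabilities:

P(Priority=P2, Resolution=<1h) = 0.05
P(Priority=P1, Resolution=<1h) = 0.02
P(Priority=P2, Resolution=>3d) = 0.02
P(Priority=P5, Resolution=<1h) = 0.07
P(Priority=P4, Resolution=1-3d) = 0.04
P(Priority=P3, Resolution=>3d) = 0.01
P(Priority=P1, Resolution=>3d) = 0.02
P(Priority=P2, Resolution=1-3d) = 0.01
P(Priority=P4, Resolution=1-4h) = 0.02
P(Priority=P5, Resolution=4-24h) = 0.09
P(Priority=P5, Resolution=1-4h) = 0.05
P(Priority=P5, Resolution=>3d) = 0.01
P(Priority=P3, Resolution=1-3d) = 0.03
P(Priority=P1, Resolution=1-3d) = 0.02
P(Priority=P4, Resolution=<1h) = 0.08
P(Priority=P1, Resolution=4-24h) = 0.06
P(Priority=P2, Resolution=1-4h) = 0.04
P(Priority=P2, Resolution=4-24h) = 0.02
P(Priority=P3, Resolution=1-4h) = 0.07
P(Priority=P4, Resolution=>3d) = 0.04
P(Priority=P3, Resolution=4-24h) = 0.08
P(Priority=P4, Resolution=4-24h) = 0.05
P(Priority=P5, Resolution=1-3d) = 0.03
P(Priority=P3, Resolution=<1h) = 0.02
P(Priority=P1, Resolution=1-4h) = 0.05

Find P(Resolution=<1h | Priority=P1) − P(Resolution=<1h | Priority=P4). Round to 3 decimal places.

-0.230

P(Priority=P1) = 0.02 + 0.05 + 0.06 + 0.02 + 0.02 = 0.17; P(Resolution=<1h | Priority=P1) = 0.02/0.17 = 0.1176.
P(Priority=P4) = 0.08 + 0.02 + 0.05 + 0.04 + 0.04 = 0.23; P(Resolution=<1h | Priority=P4) = 0.08/0.23 = 0.3478.
Difference = -0.230.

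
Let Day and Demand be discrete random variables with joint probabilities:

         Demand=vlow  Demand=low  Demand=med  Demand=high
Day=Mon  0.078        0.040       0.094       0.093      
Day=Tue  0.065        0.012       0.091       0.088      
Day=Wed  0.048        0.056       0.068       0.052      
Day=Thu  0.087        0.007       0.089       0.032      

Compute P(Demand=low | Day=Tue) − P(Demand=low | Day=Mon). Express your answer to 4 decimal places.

P(Day=Tue) = 0.065 + 0.012 + 0.091 + 0.088 = 0.256; P(Demand=low | Day=Tue) = 0.012/0.256 = 0.04688.
P(Day=Mon) = 0.078 + 0.040 + 0.094 + 0.093 = 0.305; P(Demand=low | Day=Mon) = 0.040/0.305 = 0.13115.
Difference = -0.0843.

-0.0843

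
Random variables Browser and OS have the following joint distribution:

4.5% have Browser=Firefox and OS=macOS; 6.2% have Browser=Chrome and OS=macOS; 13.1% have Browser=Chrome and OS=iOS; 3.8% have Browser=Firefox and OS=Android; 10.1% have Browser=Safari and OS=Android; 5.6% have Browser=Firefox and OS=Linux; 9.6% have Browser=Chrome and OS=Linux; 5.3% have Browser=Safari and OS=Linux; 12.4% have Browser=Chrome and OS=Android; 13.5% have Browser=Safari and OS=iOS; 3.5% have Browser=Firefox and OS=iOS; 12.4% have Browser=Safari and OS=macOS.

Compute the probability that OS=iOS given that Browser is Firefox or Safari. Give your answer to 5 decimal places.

0.28961

P(Browser=Firefox) = 0.045 + 0.056 + 0.035 + 0.038 = 0.174.
P(Browser=Safari) = 0.124 + 0.053 + 0.135 + 0.101 = 0.413.
P(Browser ∈ {Firefox, Safari}) = 0.174 + 0.413 = 0.587; P(OS=iOS, Browser ∈ {Firefox, Safari}) = 0.035 + 0.135 = 0.170.
P(OS=iOS | Browser ∈ {Firefox, Safari}) = 0.170/0.587 = 0.28961.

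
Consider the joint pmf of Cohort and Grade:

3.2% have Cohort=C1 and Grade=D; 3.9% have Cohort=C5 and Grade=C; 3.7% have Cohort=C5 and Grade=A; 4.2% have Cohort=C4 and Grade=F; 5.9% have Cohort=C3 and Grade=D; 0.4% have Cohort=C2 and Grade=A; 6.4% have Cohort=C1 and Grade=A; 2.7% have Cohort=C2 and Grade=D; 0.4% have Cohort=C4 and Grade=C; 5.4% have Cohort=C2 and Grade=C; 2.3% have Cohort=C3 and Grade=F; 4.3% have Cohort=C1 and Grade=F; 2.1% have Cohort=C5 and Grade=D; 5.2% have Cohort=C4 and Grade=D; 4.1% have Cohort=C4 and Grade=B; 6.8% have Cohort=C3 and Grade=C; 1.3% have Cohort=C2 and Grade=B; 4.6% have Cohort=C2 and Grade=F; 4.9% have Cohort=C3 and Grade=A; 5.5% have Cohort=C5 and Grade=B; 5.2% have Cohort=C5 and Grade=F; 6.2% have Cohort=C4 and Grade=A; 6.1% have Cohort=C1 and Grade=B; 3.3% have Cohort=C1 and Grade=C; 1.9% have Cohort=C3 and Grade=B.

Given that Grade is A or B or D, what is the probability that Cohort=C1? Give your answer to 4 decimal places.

0.2634

P(Grade=A) = 0.064 + 0.004 + 0.049 + 0.062 + 0.037 = 0.216.
P(Grade=B) = 0.061 + 0.013 + 0.019 + 0.041 + 0.055 = 0.189.
P(Grade=D) = 0.032 + 0.027 + 0.059 + 0.052 + 0.021 = 0.191.
P(Grade ∈ {A, B, D}) = 0.216 + 0.189 + 0.191 = 0.596; P(Cohort=C1, Grade ∈ {A, B, D}) = 0.064 + 0.061 + 0.032 = 0.157.
P(Cohort=C1 | Grade ∈ {A, B, D}) = 0.157/0.596 = 0.2634.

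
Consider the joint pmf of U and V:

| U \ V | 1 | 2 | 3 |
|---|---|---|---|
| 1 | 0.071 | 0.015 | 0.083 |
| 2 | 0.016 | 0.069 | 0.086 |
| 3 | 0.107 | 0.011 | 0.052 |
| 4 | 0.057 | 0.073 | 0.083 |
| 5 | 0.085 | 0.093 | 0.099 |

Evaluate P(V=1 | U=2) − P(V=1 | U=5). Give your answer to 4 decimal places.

P(U=2) = 0.016 + 0.069 + 0.086 = 0.171; P(V=1 | U=2) = 0.016/0.171 = 0.09357.
P(U=5) = 0.085 + 0.093 + 0.099 = 0.277; P(V=1 | U=5) = 0.085/0.277 = 0.30686.
Difference = -0.2133.

-0.2133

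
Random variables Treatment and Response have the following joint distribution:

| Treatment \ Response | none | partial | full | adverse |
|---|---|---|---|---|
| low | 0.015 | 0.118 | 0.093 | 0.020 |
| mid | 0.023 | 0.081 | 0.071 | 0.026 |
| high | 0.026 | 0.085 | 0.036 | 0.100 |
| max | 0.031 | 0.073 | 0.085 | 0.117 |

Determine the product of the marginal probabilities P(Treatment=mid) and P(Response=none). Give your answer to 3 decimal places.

0.019

P(Treatment=mid) = 0.023 + 0.081 + 0.071 + 0.026 = 0.201.
P(Response=none) = 0.015 + 0.023 + 0.026 + 0.031 = 0.095.
Product: 0.201 × 0.095 = 0.019.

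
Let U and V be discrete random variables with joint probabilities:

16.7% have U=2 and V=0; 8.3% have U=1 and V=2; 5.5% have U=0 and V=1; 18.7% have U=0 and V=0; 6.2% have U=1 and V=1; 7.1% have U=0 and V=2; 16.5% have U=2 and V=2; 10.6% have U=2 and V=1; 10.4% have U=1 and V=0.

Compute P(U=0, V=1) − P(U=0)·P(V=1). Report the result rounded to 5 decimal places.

P(U=0) = 0.187 + 0.055 + 0.071 = 0.313.
P(V=1) = 0.055 + 0.062 + 0.106 = 0.223.
P(U=0, V=1) − P(U=0)P(V=1) = 0.055 − 0.313×0.223 = -0.01480.

-0.01480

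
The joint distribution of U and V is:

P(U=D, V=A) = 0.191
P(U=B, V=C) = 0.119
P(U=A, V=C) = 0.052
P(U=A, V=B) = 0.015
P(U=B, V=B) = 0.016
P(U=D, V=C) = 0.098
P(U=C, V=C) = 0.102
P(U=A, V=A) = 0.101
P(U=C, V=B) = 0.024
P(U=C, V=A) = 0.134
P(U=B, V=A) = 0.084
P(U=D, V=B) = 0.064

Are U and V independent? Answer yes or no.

P(U=B) = 0.219 and P(V=C) = 0.371, so their product is 0.08125, but P(U=B, V=C) = 0.119. Since these differ, U and V are not independent.

no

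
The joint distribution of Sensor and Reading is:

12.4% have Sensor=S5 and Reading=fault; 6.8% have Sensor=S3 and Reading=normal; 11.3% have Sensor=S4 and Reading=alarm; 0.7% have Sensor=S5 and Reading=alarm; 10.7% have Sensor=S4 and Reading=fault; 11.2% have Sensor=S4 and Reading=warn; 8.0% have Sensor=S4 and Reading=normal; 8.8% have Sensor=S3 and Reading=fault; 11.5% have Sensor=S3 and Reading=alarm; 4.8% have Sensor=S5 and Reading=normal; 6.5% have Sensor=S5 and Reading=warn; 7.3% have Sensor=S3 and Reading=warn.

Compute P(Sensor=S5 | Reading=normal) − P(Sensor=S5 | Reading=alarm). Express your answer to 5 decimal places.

0.21511

P(Reading=normal) = 0.068 + 0.080 + 0.048 = 0.196; P(Sensor=S5 | Reading=normal) = 0.048/0.196 = 0.244898.
P(Reading=alarm) = 0.115 + 0.113 + 0.007 = 0.235; P(Sensor=S5 | Reading=alarm) = 0.007/0.235 = 0.029787.
Difference = 0.21511.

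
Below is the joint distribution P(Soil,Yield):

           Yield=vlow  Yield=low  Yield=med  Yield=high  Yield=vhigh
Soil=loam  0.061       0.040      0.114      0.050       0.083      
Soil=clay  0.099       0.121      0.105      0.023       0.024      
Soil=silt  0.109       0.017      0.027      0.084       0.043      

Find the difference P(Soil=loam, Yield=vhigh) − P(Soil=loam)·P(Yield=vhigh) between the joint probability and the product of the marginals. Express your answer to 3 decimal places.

P(Soil=loam) = 0.061 + 0.040 + 0.114 + 0.050 + 0.083 = 0.348.
P(Yield=vhigh) = 0.083 + 0.024 + 0.043 = 0.150.
P(Soil=loam, Yield=vhigh) − P(Soil=loam)P(Yield=vhigh) = 0.083 − 0.348×0.150 = 0.031.

0.031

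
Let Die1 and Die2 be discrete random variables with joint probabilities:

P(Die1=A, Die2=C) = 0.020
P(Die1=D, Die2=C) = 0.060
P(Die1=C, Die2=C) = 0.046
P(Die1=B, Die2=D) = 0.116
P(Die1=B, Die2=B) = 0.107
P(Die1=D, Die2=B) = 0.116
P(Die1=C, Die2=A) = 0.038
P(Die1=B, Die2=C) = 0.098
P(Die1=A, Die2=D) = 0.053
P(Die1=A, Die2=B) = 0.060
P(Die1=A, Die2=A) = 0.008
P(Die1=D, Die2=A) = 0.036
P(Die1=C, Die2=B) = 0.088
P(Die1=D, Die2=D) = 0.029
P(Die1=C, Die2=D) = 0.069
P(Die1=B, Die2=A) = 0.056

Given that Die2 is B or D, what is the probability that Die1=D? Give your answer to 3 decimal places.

P(Die2=B) = 0.060 + 0.107 + 0.088 + 0.116 = 0.371.
P(Die2=D) = 0.053 + 0.116 + 0.069 + 0.029 = 0.267.
P(Die2 ∈ {B, D}) = 0.371 + 0.267 = 0.638; P(Die1=D, Die2 ∈ {B, D}) = 0.116 + 0.029 = 0.145.
P(Die1=D | Die2 ∈ {B, D}) = 0.145/0.638 = 0.227.

0.227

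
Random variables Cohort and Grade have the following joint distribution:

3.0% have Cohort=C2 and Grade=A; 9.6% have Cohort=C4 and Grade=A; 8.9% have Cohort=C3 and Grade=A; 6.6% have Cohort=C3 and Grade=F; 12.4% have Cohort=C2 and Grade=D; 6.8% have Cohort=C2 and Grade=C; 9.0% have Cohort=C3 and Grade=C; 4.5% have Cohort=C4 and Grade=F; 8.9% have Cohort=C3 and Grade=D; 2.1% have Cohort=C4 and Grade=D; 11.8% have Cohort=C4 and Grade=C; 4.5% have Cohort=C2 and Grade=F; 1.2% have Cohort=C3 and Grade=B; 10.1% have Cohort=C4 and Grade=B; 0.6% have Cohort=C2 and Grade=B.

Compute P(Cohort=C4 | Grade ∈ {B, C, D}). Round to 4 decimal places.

P(Grade=B) = 0.006 + 0.012 + 0.101 = 0.119.
P(Grade=C) = 0.068 + 0.090 + 0.118 = 0.276.
P(Grade=D) = 0.124 + 0.089 + 0.021 = 0.234.
P(Grade ∈ {B, C, D}) = 0.119 + 0.276 + 0.234 = 0.629; P(Cohort=C4, Grade ∈ {B, C, D}) = 0.101 + 0.118 + 0.021 = 0.240.
P(Cohort=C4 | Grade ∈ {B, C, D}) = 0.240/0.629 = 0.3816.

0.3816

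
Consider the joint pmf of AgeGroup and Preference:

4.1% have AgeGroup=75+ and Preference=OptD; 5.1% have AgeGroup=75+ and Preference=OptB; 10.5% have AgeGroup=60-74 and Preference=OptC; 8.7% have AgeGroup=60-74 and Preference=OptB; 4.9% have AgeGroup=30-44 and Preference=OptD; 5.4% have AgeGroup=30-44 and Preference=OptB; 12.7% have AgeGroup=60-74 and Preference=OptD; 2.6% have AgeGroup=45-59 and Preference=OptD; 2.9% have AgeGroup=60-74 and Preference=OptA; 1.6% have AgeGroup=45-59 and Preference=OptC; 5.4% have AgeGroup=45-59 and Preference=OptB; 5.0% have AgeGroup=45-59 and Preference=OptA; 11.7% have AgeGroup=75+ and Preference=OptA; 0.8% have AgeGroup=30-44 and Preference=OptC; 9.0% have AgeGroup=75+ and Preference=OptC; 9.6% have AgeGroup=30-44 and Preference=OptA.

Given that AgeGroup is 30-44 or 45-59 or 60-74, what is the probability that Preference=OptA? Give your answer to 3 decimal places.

P(AgeGroup=30-44) = 0.096 + 0.054 + 0.008 + 0.049 = 0.207.
P(AgeGroup=45-59) = 0.050 + 0.054 + 0.016 + 0.026 = 0.146.
P(AgeGroup=60-74) = 0.029 + 0.087 + 0.105 + 0.127 = 0.348.
P(AgeGroup ∈ {30-44, 45-59, 60-74}) = 0.207 + 0.146 + 0.348 = 0.701; P(Preference=OptA, AgeGroup ∈ {30-44, 45-59, 60-74}) = 0.096 + 0.050 + 0.029 = 0.175.
P(Preference=OptA | AgeGroup ∈ {30-44, 45-59, 60-74}) = 0.175/0.701 = 0.250.

0.250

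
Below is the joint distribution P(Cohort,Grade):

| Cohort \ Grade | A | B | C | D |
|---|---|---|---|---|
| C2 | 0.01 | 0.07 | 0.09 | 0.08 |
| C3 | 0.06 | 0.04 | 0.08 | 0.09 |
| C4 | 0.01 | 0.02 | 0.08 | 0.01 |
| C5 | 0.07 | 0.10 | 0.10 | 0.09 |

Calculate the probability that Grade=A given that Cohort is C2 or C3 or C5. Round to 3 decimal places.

P(Cohort=C2) = 0.01 + 0.07 + 0.09 + 0.08 = 0.25.
P(Cohort=C3) = 0.06 + 0.04 + 0.08 + 0.09 = 0.27.
P(Cohort=C5) = 0.07 + 0.10 + 0.10 + 0.09 = 0.36.
P(Cohort ∈ {C2, C3, C5}) = 0.25 + 0.27 + 0.36 = 0.88; P(Grade=A, Cohort ∈ {C2, C3, C5}) = 0.01 + 0.06 + 0.07 = 0.14.
P(Grade=A | Cohort ∈ {C2, C3, C5}) = 0.14/0.88 = 0.159.

0.159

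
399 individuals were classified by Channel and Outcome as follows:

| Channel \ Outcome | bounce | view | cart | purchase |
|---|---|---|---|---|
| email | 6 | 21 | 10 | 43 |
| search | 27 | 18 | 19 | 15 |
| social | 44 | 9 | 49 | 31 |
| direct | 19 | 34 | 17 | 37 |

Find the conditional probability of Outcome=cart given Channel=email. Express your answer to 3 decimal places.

0.125

Total with Channel=email: 6 + 21 + 10 + 43 = 80.
P(Outcome=cart | Channel=email) = 10/80 = 0.125.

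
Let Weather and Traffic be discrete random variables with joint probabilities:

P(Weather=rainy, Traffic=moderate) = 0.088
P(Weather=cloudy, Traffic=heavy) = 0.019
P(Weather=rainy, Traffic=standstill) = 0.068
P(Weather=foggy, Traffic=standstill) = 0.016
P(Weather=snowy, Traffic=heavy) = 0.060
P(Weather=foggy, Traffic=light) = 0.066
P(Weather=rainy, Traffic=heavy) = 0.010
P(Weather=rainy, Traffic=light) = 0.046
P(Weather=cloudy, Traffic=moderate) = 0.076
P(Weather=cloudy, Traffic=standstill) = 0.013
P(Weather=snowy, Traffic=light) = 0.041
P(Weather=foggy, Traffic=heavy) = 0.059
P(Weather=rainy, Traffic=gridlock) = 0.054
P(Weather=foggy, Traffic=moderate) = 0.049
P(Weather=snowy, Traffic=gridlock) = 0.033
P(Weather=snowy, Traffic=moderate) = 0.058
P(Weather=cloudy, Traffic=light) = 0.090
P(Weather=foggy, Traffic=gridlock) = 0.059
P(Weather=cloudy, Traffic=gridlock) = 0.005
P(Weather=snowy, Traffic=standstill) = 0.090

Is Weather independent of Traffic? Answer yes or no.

P(Weather=cloudy) = 0.203 and P(Traffic=light) = 0.243, so their product is 0.04933, but P(Weather=cloudy, Traffic=light) = 0.090. Since these differ, Weather and Traffic are not independent.

no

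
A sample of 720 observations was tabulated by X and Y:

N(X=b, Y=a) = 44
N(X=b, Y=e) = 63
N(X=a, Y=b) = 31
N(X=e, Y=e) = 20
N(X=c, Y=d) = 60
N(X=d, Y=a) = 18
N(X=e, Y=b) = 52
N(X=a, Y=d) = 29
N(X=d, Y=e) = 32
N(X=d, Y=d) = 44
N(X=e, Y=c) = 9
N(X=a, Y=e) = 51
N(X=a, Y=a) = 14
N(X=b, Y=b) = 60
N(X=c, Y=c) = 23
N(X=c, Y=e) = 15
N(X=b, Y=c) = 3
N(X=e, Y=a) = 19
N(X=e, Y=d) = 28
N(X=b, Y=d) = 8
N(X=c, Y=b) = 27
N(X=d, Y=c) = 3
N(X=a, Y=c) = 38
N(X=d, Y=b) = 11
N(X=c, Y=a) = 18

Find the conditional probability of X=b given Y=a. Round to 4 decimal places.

0.3894

Total with Y=a: 14 + 44 + 18 + 18 + 19 = 113.
P(X=b | Y=a) = 44/113 = 0.3894.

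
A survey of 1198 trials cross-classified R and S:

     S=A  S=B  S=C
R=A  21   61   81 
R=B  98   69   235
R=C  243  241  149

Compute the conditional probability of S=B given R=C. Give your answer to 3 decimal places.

0.381

Total with R=C: 243 + 241 + 149 = 633.
P(S=B | R=C) = 241/633 = 0.381.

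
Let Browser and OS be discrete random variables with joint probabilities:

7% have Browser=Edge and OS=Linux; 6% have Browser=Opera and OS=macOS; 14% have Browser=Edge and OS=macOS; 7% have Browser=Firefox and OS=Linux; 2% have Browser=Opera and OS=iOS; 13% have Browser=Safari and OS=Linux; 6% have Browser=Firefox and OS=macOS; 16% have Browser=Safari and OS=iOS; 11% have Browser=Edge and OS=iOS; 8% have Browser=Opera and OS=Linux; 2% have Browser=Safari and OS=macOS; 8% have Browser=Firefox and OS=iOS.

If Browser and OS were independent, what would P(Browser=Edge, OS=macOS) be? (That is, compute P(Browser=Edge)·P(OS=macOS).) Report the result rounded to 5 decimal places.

0.08960

P(Browser=Edge) = 0.14 + 0.07 + 0.11 = 0.32.
P(OS=macOS) = 0.06 + 0.02 + 0.14 + 0.06 = 0.28.
Product: 0.32 × 0.28 = 0.08960.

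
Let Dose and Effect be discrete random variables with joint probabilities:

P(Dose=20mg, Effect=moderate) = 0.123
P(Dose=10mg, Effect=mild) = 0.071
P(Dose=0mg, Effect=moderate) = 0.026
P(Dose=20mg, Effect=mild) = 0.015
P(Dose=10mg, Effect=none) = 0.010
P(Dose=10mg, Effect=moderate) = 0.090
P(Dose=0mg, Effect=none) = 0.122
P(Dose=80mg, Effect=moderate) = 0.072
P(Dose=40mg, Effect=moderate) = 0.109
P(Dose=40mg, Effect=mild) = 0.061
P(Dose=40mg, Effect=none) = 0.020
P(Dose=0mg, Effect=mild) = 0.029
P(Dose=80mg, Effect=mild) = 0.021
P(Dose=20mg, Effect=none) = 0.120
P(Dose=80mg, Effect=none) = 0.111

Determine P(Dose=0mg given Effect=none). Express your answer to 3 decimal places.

0.319

P(Effect=none) = 0.122 + 0.010 + 0.120 + 0.020 + 0.111 = 0.383.
P(Dose=0mg | Effect=none) = 0.122/0.383 = 0.319.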